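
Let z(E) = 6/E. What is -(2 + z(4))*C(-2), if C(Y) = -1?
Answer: 7/2 ≈ 3.5000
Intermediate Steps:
-(2 + z(4))*C(-2) = -(2 + 6/4)*(-1) = -(2 + 6*(1/4))*(-1) = -(2 + 3/2)*(-1) = -7*(-1)/2 = -1*(-7/2) = 7/2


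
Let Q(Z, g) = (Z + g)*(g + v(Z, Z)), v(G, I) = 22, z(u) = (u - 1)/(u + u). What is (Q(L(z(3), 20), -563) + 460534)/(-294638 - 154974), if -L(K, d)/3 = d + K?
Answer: -399059/224806 ≈ -1.7751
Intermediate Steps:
z(u) = (-1 + u)/(2*u) (z(u) = (-1 + u)/((2*u)) = (-1 + u)*(1/(2*u)) = (-1 + u)/(2*u))
L(K, d) = -3*K - 3*d (L(K, d) = -3*(d + K) = -3*(K + d) = -3*K - 3*d)
Q(Z, g) = (22 + g)*(Z + g) (Q(Z, g) = (Z + g)*(g + 22) = (Z + g)*(22 + g) = (22 + g)*(Z + g))
(Q(L(z(3), 20), -563) + 460534)/(-294638 - 154974) = (((-563)² + 22*(-3*(-1 + 3)/(2*3) - 3*20) + 22*(-563) + (-3*(-1 + 3)/(2*3) - 3*20)*(-563)) + 460534)/(-294638 - 154974) = ((316969 + 22*(-3*2/(2*3) - 60) - 12386 + (-3*2/(2*3) - 60)*(-563)) + 460534)/(-449612) = ((316969 + 22*(-3*⅓ - 60) - 12386 + (-3*⅓ - 60)*(-563)) + 460534)*(-1/449612) = ((316969 + 22*(-1 - 60) - 12386 + (-1 - 60)*(-563)) + 460534)*(-1/449612) = ((316969 + 22*(-61) - 12386 - 61*(-563)) + 460534)*(-1/449612) = ((316969 - 1342 - 12386 + 34343) + 460534)*(-1/449612) = (337584 + 460534)*(-1/449612) = 798118*(-1/449612) = -399059/224806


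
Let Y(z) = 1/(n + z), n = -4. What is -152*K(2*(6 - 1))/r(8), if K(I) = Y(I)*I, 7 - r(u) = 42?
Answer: 152/21 ≈ 7.2381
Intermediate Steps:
Y(z) = 1/(-4 + z)
r(u) = -35 (r(u) = 7 - 1*42 = 7 - 42 = -35)
K(I) = I/(-4 + I)
-152*K(2*(6 - 1))/r(8) = -152*(2*(6 - 1))/(-4 + 2*(6 - 1))/(-35) = -152*(2*5)/(-4 + 2*5)*(-1)/35 = -152*10/(-4 + 10)*(-1)/35 = -152*10/6*(-1)/35 = -152*10*(⅙)*(-1)/35 = -760*(-1)/(3*35) = -152*(-1/21) = 152/21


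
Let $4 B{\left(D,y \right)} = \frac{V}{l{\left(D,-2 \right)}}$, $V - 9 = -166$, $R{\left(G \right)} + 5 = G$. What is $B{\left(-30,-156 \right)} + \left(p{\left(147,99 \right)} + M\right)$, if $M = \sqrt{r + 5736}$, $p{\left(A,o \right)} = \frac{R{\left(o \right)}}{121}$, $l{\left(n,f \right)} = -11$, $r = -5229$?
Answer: $\frac{2103}{484} + 13 \sqrt{3} \approx 26.862$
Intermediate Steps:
$R{\left(G \right)} = -5 + G$
$V = -157$ ($V = 9 - 166 = -157$)
$p{\left(A,o \right)} = - \frac{5}{121} + \frac{o}{121}$ ($p{\left(A,o \right)} = \frac{-5 + o}{121} = \left(-5 + o\right) \frac{1}{121} = - \frac{5}{121} + \frac{o}{121}$)
$M = 13 \sqrt{3}$ ($M = \sqrt{-5229 + 5736} = \sqrt{507} = 13 \sqrt{3} \approx 22.517$)
$B{\left(D,y \right)} = \frac{157}{44}$ ($B{\left(D,y \right)} = \frac{\left(-157\right) \frac{1}{-11}}{4} = \frac{\left(-157\right) \left(- \frac{1}{11}\right)}{4} = \frac{1}{4} \cdot \frac{157}{11} = \frac{157}{44}$)
$B{\left(-30,-156 \right)} + \left(p{\left(147,99 \right)} + M\right) = \frac{157}{44} + \left(\left(- \frac{5}{121} + \frac{1}{121} \cdot 99\right) + 13 \sqrt{3}\right) = \frac{157}{44} + \left(\left(- \frac{5}{121} + \frac{9}{11}\right) + 13 \sqrt{3}\right) = \frac{157}{44} + \left(\frac{94}{121} + 13 \sqrt{3}\right) = \frac{2103}{484} + 13 \sqrt{3}$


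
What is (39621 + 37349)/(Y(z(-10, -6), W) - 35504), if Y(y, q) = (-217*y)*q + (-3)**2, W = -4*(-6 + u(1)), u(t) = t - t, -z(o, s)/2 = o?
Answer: -15394/27931 ≈ -0.55114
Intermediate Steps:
z(o, s) = -2*o
u(t) = 0
W = 24 (W = -4*(-6 + 0) = -4*(-6) = 24)
Y(y, q) = 9 - 217*q*y (Y(y, q) = -217*q*y + 9 = 9 - 217*q*y)
(39621 + 37349)/(Y(z(-10, -6), W) - 35504) = (39621 + 37349)/((9 - 217*24*(-2*(-10))) - 35504) = 76970/((9 - 217*24*20) - 35504) = 76970/((9 - 104160) - 35504) = 76970/(-104151 - 35504) = 76970/(-139655) = 76970*(-1/139655) = -15394/27931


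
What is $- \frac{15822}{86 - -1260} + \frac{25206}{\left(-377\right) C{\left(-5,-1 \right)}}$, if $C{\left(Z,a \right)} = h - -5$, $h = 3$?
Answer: $- \frac{20411607}{1014884} \approx -20.112$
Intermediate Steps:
$C{\left(Z,a \right)} = 8$ ($C{\left(Z,a \right)} = 3 - -5 = 3 + 5 = 8$)
$- \frac{15822}{86 - -1260} + \frac{25206}{\left(-377\right) C{\left(-5,-1 \right)}} = - \frac{15822}{86 - -1260} + \frac{25206}{\left(-377\right) 8} = - \frac{15822}{86 + 1260} + \frac{25206}{-3016} = - \frac{15822}{1346} + 25206 \left(- \frac{1}{3016}\right) = \left(-15822\right) \frac{1}{1346} - \frac{12603}{1508} = - \frac{7911}{673} - \frac{12603}{1508} = - \frac{20411607}{1014884}$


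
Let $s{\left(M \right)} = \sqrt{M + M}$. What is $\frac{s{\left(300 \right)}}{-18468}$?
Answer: $- \frac{5 \sqrt{6}}{9234} \approx -0.0013263$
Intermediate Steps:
$s{\left(M \right)} = \sqrt{2} \sqrt{M}$ ($s{\left(M \right)} = \sqrt{2 M} = \sqrt{2} \sqrt{M}$)
$\frac{s{\left(300 \right)}}{-18468} = \frac{\sqrt{2} \sqrt{300}}{-18468} = \sqrt{2} \cdot 10 \sqrt{3} \left(- \frac{1}{18468}\right) = 10 \sqrt{6} \left(- \frac{1}{18468}\right) = - \frac{5 \sqrt{6}}{9234}$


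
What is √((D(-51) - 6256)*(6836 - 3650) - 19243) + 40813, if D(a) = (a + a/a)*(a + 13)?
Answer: 40813 + I*√13897459 ≈ 40813.0 + 3727.9*I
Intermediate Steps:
D(a) = (1 + a)*(13 + a) (D(a) = (a + 1)*(13 + a) = (1 + a)*(13 + a))
√((D(-51) - 6256)*(6836 - 3650) - 19243) + 40813 = √(((13 + (-51)² + 14*(-51)) - 6256)*(6836 - 3650) - 19243) + 40813 = √(((13 + 2601 - 714) - 6256)*3186 - 19243) + 40813 = √((1900 - 6256)*3186 - 19243) + 40813 = √(-4356*3186 - 19243) + 40813 = √(-13878216 - 19243) + 40813 = √(-13897459) + 40813 = I*√13897459 + 40813 = 40813 + I*√13897459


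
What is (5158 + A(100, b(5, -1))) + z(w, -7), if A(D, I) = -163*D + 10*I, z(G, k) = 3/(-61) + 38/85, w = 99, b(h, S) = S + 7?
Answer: -57458107/5185 ≈ -11082.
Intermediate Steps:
b(h, S) = 7 + S
z(G, k) = 2063/5185 (z(G, k) = 3*(-1/61) + 38*(1/85) = -3/61 + 38/85 = 2063/5185)
(5158 + A(100, b(5, -1))) + z(w, -7) = (5158 + (-163*100 + 10*(7 - 1))) + 2063/5185 = (5158 + (-16300 + 10*6)) + 2063/5185 = (5158 + (-16300 + 60)) + 2063/5185 = (5158 - 16240) + 2063/5185 = -11082 + 2063/5185 = -57458107/5185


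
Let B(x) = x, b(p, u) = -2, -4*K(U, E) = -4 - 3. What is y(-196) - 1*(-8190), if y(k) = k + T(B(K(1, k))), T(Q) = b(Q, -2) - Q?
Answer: 31961/4 ≈ 7990.3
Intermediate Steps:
K(U, E) = 7/4 (K(U, E) = -(-4 - 3)/4 = -1/4*(-7) = 7/4)
T(Q) = -2 - Q
y(k) = -15/4 + k (y(k) = k + (-2 - 1*7/4) = k + (-2 - 7/4) = k - 15/4 = -15/4 + k)
y(-196) - 1*(-8190) = (-15/4 - 196) - 1*(-8190) = -799/4 + 8190 = 31961/4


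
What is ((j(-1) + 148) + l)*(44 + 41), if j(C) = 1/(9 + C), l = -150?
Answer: -1275/8 ≈ -159.38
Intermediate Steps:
((j(-1) + 148) + l)*(44 + 41) = ((1/(9 - 1) + 148) - 150)*(44 + 41) = ((1/8 + 148) - 150)*85 = ((⅛ + 148) - 150)*85 = (1185/8 - 150)*85 = -15/8*85 = -1275/8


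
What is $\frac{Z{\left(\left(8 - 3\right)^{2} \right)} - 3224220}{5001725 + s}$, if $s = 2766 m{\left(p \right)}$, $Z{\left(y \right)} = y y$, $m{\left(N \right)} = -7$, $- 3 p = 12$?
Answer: $- \frac{3223595}{4982363} \approx -0.647$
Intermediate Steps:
$p = -4$ ($p = \left(- \frac{1}{3}\right) 12 = -4$)
$Z{\left(y \right)} = y^{2}$
$s = -19362$ ($s = 2766 \left(-7\right) = -19362$)
$\frac{Z{\left(\left(8 - 3\right)^{2} \right)} - 3224220}{5001725 + s} = \frac{\left(\left(8 - 3\right)^{2}\right)^{2} - 3224220}{5001725 - 19362} = \frac{\left(5^{2}\right)^{2} - 3224220}{4982363} = \left(25^{2} - 3224220\right) \frac{1}{4982363} = \left(625 - 3224220\right) \frac{1}{4982363} = \left(-3223595\right) \frac{1}{4982363} = - \frac{3223595}{4982363}$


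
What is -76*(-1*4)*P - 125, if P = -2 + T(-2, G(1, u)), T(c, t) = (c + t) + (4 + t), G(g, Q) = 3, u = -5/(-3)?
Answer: 1699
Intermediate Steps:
u = 5/3 (u = -5*(-⅓) = 5/3 ≈ 1.6667)
T(c, t) = 4 + c + 2*t
P = 6 (P = -2 + (4 - 2 + 2*3) = -2 + (4 - 2 + 6) = -2 + 8 = 6)
-76*(-1*4)*P - 125 = -76*(-1*4)*6 - 125 = -(-304)*6 - 125 = -76*(-24) - 125 = 1824 - 125 = 1699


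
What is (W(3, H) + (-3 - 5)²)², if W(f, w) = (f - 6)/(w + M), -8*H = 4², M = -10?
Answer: 66049/16 ≈ 4128.1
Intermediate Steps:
H = -2 (H = -⅛*4² = -⅛*16 = -2)
W(f, w) = (-6 + f)/(-10 + w) (W(f, w) = (f - 6)/(w - 10) = (-6 + f)/(-10 + w))
(W(3, H) + (-3 - 5)²)² = ((-6 + 3)/(-10 - 2) + (-3 - 5)²)² = (-3/(-12) + (-8)²)² = (-1/12*(-3) + 64)² = (¼ + 64)² = (257/4)² = 66049/16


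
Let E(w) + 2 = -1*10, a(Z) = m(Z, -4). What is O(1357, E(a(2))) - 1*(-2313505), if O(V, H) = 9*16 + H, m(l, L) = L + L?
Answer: 2313637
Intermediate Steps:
m(l, L) = 2*L
a(Z) = -8 (a(Z) = 2*(-4) = -8)
E(w) = -12 (E(w) = -2 - 1*10 = -2 - 10 = -12)
O(V, H) = 144 + H
O(1357, E(a(2))) - 1*(-2313505) = (144 - 12) - 1*(-2313505) = 132 + 2313505 = 2313637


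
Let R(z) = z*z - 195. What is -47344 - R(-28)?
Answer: -47933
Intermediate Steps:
R(z) = -195 + z**2 (R(z) = z**2 - 195 = -195 + z**2)
-47344 - R(-28) = -47344 - (-195 + (-28)**2) = -47344 - (-195 + 784) = -47344 - 1*589 = -47344 - 589 = -47933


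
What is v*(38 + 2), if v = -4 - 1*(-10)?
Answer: 240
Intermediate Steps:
v = 6 (v = -4 + 10 = 6)
v*(38 + 2) = 6*(38 + 2) = 6*40 = 240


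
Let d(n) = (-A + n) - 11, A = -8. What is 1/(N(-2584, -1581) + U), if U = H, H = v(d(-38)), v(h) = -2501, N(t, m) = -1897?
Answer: -1/4398 ≈ -0.00022738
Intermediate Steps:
d(n) = -3 + n (d(n) = (-1*(-8) + n) - 11 = (8 + n) - 11 = -3 + n)
H = -2501
U = -2501
1/(N(-2584, -1581) + U) = 1/(-1897 - 2501) = 1/(-4398) = -1/4398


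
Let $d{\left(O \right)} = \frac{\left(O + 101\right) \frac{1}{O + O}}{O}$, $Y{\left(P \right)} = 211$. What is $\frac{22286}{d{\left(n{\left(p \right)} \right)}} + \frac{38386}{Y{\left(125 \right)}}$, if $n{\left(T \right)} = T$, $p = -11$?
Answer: $\frac{570711236}{9495} \approx 60107.0$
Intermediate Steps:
$d{\left(O \right)} = \frac{101 + O}{2 O^{2}}$ ($d{\left(O \right)} = \frac{\left(101 + O\right) \frac{1}{2 O}}{O} = \frac{\frac{1}{2} \frac{1}{O} \left(101 + O\right)}{O} = \frac{101 + O}{2 O^{2}}$)
$\frac{22286}{d{\left(n{\left(p \right)} \right)}} + \frac{38386}{Y{\left(125 \right)}} = \frac{22286}{\frac{1}{2} \cdot \frac{1}{121} \left(101 - 11\right)} + \frac{38386}{211} = \frac{22286}{\frac{1}{2} \cdot \frac{1}{121} \cdot 90} + 38386 \cdot \frac{1}{211} = \frac{22286}{\frac{45}{121}} + \frac{38386}{211} = 22286 \cdot \frac{121}{45} + \frac{38386}{211} = \frac{2696606}{45} + \frac{38386}{211} = \frac{570711236}{9495}$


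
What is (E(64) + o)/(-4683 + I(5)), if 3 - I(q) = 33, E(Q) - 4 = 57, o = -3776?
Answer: 3715/4713 ≈ 0.78825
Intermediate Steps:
E(Q) = 61 (E(Q) = 4 + 57 = 61)
I(q) = -30 (I(q) = 3 - 1*33 = 3 - 33 = -30)
(E(64) + o)/(-4683 + I(5)) = (61 - 3776)/(-4683 - 30) = -3715/(-4713) = -3715*(-1/4713) = 3715/4713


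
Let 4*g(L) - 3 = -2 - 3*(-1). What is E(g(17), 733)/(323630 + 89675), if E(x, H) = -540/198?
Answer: -6/909271 ≈ -6.5987e-6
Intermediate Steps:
g(L) = 1 (g(L) = ¾ + (-2 - 3*(-1))/4 = ¾ + (-2 + 3)/4 = ¾ + (¼)*1 = ¾ + ¼ = 1)
E(x, H) = -30/11 (E(x, H) = -540*1/198 = -30/11)
E(g(17), 733)/(323630 + 89675) = -30/(11*(323630 + 89675)) = -30/11/413305 = -30/11*1/413305 = -6/909271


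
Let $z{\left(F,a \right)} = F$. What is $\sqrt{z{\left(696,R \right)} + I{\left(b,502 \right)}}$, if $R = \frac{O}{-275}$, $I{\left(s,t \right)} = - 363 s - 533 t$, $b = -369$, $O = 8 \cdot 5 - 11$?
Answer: $i \sqrt{132923} \approx 364.59 i$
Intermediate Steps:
$O = 29$ ($O = 40 - 11 = 29$)
$I{\left(s,t \right)} = - 533 t - 363 s$
$R = - \frac{29}{275}$ ($R = \frac{29}{-275} = 29 \left(- \frac{1}{275}\right) = - \frac{29}{275} \approx -0.10545$)
$\sqrt{z{\left(696,R \right)} + I{\left(b,502 \right)}} = \sqrt{696 - 133619} = \sqrt{-132923} = i \sqrt{132923}$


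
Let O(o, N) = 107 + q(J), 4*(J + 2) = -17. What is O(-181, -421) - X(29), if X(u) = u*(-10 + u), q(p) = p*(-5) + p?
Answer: -419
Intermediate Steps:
J = -25/4 (J = -2 + (¼)*(-17) = -2 - 17/4 = -25/4 ≈ -6.2500)
q(p) = -4*p (q(p) = -5*p + p = -4*p)
O(o, N) = 132 (O(o, N) = 107 - 4*(-25/4) = 107 + 25 = 132)
O(-181, -421) - X(29) = 132 - 29*(-10 + 29) = 132 - 29*19 = 132 - 1*551 = 132 - 551 = -419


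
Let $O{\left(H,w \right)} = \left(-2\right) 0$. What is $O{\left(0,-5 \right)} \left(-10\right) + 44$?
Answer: $44$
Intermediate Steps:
$O{\left(H,w \right)} = 0$
$O{\left(0,-5 \right)} \left(-10\right) + 44 = 0 \left(-10\right) + 44 = 0 + 44 = 44$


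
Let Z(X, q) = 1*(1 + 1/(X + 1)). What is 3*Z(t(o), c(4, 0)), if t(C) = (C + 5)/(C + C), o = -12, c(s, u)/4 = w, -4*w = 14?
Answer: 165/31 ≈ 5.3226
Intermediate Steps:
w = -7/2 (w = -¼*14 = -7/2 ≈ -3.5000)
c(s, u) = -14 (c(s, u) = 4*(-7/2) = -14)
t(C) = (5 + C)/(2*C) (t(C) = (5 + C)/((2*C)) = (5 + C)*(1/(2*C)) = (5 + C)/(2*C))
Z(X, q) = 1 + 1/(1 + X) (Z(X, q) = 1*(1 + 1/(1 + X)) = 1 + 1/(1 + X))
3*Z(t(o), c(4, 0)) = 3*((2 + (½)*(5 - 12)/(-12))/(1 + (½)*(5 - 12)/(-12))) = 3*((2 + (½)*(-1/12)*(-7))/(1 + (½)*(-1/12)*(-7))) = 3*((2 + 7/24)/(1 + 7/24)) = 3*((55/24)/(31/24)) = 3*((24/31)*(55/24)) = 3*(55/31) = 165/31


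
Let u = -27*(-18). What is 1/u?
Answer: 1/486 ≈ 0.0020576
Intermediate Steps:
u = 486
1/u = 1/486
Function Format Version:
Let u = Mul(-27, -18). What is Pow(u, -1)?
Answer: Rational(1, 486) ≈ 0.0020576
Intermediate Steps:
u = 486
Pow(u, -1) = Pow(486, -1) = Rational(1, 486)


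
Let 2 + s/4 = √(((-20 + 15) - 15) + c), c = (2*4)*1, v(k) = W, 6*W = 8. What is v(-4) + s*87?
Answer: -2084/3 + 696*I*√3 ≈ -694.67 + 1205.5*I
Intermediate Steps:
W = 4/3 (W = (⅙)*8 = 4/3 ≈ 1.3333)
v(k) = 4/3
c = 8 (c = 8*1 = 8)
s = -8 + 8*I*√3 (s = -8 + 4*√(((-20 + 15) - 15) + 8) = -8 + 4*√((-5 - 15) + 8) = -8 + 4*√(-20 + 8) = -8 + 4*√(-12) = -8 + 4*(2*I*√3) = -8 + 8*I*√3 ≈ -8.0 + 13.856*I)
v(-4) + s*87 = 4/3 + (-8 + 8*I*√3)*87 = 4/3 + (-696 + 696*I*√3) = -2084/3 + 696*I*√3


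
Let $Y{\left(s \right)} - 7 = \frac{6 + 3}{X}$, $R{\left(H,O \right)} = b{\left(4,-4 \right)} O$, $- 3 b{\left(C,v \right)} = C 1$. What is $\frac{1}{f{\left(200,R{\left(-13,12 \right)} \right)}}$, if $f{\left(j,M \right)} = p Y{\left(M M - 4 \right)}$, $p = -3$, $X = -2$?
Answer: $- \frac{2}{15} \approx -0.13333$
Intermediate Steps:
$b{\left(C,v \right)} = - \frac{C}{3}$ ($b{\left(C,v \right)} = - \frac{C 1}{3} = - \frac{C}{3}$)
$R{\left(H,O \right)} = - \frac{4 O}{3}$ ($R{\left(H,O \right)} = \left(- \frac{1}{3}\right) 4 O = - \frac{4 O}{3}$)
$Y{\left(s \right)} = \frac{5}{2}$ ($Y{\left(s \right)} = 7 + \frac{6 + 3}{-2} = 7 + 9 \left(- \frac{1}{2}\right) = 7 - \frac{9}{2} = \frac{5}{2}$)
$f{\left(j,M \right)} = - \frac{15}{2}$ ($f{\left(j,M \right)} = \left(-3\right) \frac{5}{2} = - \frac{15}{2}$)
$\frac{1}{f{\left(200,R{\left(-13,12 \right)} \right)}} = \frac{1}{- \frac{15}{2}} = - \frac{2}{15}$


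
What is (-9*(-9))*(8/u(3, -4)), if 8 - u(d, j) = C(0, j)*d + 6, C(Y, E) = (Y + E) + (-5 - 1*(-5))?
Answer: 324/7 ≈ 46.286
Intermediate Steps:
C(Y, E) = E + Y (C(Y, E) = (E + Y) + (-5 + 5) = (E + Y) + 0 = E + Y)
u(d, j) = 2 - d*j (u(d, j) = 8 - ((j + 0)*d + 6) = 8 - (j*d + 6) = 8 - (d*j + 6) = 8 - (6 + d*j) = 8 + (-6 - d*j) = 2 - d*j)
(-9*(-9))*(8/u(3, -4)) = (-9*(-9))*(8/(2 - 1*3*(-4))) = 81*(8/(2 + 12)) = 81*(8/14) = 81*(8*(1/14)) = 81*(4/7) = 324/7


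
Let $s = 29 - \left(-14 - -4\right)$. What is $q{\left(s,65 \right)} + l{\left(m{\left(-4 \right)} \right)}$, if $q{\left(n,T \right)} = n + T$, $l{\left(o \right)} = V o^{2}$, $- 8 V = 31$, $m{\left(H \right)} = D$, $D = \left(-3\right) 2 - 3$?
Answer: $- \frac{1679}{8} \approx -209.88$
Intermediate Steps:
$s = 39$ ($s = 29 - \left(-14 + 4\right) = 29 - -10 = 29 + 10 = 39$)
$D = -9$ ($D = -6 - 3 = -9$)
$m{\left(H \right)} = -9$
$V = - \frac{31}{8}$ ($V = \left(- \frac{1}{8}\right) 31 = - \frac{31}{8} \approx -3.875$)
$l{\left(o \right)} = - \frac{31 o^{2}}{8}$
$q{\left(n,T \right)} = T + n$
$q{\left(s,65 \right)} + l{\left(m{\left(-4 \right)} \right)} = \left(65 + 39\right) - \frac{31 \left(-9\right)^{2}}{8} = 104 - \frac{2511}{8} = - \frac{1679}{8}$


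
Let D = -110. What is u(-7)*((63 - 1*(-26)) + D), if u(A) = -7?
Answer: 147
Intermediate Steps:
u(-7)*((63 - 1*(-26)) + D) = -7*((63 - 1*(-26)) - 110) = -7*((63 + 26) - 110) = -7*(89 - 110) = -7*(-21) = 147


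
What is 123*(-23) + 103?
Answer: -2726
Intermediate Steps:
123*(-23) + 103 = -2829 + 103 = -2726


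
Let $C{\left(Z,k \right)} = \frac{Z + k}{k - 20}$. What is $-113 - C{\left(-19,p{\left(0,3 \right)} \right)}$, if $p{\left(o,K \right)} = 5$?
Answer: $- \frac{1709}{15} \approx -113.93$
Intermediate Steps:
$C{\left(Z,k \right)} = \frac{Z + k}{-20 + k}$
$-113 - C{\left(-19,p{\left(0,3 \right)} \right)} = -113 - \frac{-19 + 5}{-20 + 5} = -113 - \frac{1}{-15} \left(-14\right) = -113 - \left(- \frac{1}{15}\right) \left(-14\right) = -113 - \frac{14}{15} = - \frac{1709}{15}$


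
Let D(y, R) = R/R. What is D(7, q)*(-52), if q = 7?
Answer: -52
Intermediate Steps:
D(y, R) = 1
D(7, q)*(-52) = 1*(-52) = -52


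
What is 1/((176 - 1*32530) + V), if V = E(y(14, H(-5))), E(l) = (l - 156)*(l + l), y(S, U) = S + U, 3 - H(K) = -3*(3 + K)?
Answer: -1/35544 ≈ -2.8134e-5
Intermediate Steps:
H(K) = 12 + 3*K (H(K) = 3 - (-3)*(3 + K) = 3 - (-9 - 3*K) = 3 + (9 + 3*K) = 12 + 3*K)
E(l) = 2*l*(-156 + l) (E(l) = (-156 + l)*(2*l) = 2*l*(-156 + l))
V = -3190 (V = 2*(14 + (12 + 3*(-5)))*(-156 + (14 + (12 + 3*(-5)))) = 2*(14 + (12 - 15))*(-156 + (14 + (12 - 15))) = 2*(14 - 3)*(-156 + (14 - 3)) = 2*11*(-156 + 11) = 2*11*(-145) = -3190)
1/((176 - 1*32530) + V) = 1/((176 - 1*32530) - 3190) = 1/((176 - 32530) - 3190) = 1/(-32354 - 3190) = 1/(-35544) = -1/35544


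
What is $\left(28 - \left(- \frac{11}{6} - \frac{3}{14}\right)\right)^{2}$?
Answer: $\frac{398161}{441} \approx 902.86$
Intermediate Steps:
$\left(28 - \left(- \frac{11}{6} - \frac{3}{14}\right)\right)^{2} = \left(28 - - \frac{43}{21}\right)^{2} = \left(28 + \left(\frac{3}{14} + \frac{11}{6}\right)\right)^{2} = \left(28 + \frac{43}{21}\right)^{2} = \left(\frac{631}{21}\right)^{2} = \frac{398161}{441}$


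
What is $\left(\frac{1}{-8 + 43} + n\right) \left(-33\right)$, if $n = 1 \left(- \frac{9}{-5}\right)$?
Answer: $- \frac{2112}{35} \approx -60.343$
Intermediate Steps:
$n = \frac{9}{5}$ ($n = 1 \left(\left(-9\right) \left(- \frac{1}{5}\right)\right) = 1 \cdot \frac{9}{5} = \frac{9}{5} \approx 1.8$)
$\left(\frac{1}{-8 + 43} + n\right) \left(-33\right) = \left(\frac{1}{-8 + 43} + \frac{9}{5}\right) \left(-33\right) = \left(\frac{1}{35} + \frac{9}{5}\right) \left(-33\right) = \frac{64}{35} \left(-33\right) = - \frac{2112}{35}$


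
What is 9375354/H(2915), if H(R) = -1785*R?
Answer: -3125118/1734425 ≈ -1.8018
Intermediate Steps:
9375354/H(2915) = 9375354/((-1785*2915)) = 9375354/(-5203275) = 9375354*(-1/5203275) = -3125118/1734425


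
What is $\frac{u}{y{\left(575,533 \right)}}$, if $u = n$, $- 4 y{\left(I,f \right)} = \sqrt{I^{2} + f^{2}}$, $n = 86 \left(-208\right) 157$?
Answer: $\frac{5616832 \sqrt{614714}}{307357} \approx 14328.0$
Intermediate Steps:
$n = -2808416$ ($n = \left(-17888\right) 157 = -2808416$)
$y{\left(I,f \right)} = - \frac{\sqrt{I^{2} + f^{2}}}{4}$
$u = -2808416$
$\frac{u}{y{\left(575,533 \right)}} = - \frac{2808416}{\left(- \frac{1}{4}\right) \sqrt{575^{2} + 533^{2}}} = - \frac{2808416}{\left(- \frac{1}{4}\right) \sqrt{330625 + 284089}} = - \frac{2808416}{\left(- \frac{1}{4}\right) \sqrt{614714}} = - 2808416 \left(- \frac{2 \sqrt{614714}}{307357}\right) = \frac{5616832 \sqrt{614714}}{307357}$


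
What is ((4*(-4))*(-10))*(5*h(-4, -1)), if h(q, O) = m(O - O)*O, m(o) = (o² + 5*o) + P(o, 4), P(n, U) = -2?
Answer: 1600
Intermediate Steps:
m(o) = -2 + o² + 5*o (m(o) = (o² + 5*o) - 2 = -2 + o² + 5*o)
h(q, O) = -2*O (h(q, O) = (-2 + (O - O)² + 5*(O - O))*O = (-2 + 0² + 5*0)*O = (-2 + 0 + 0)*O = -2*O)
((4*(-4))*(-10))*(5*h(-4, -1)) = ((4*(-4))*(-10))*(5*(-2*(-1))) = (-16*(-10))*(5*2) = 160*10 = 1600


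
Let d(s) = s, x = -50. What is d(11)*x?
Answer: -550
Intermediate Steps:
d(11)*x = 11*(-50) = -550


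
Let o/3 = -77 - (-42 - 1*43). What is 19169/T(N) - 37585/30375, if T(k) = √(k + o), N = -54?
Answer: -7517/6075 - 19169*I*√30/30 ≈ -1.2374 - 3499.8*I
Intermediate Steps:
o = 24 (o = 3*(-77 - (-42 - 1*43)) = 3*(-77 - (-42 - 43)) = 3*(-77 - 1*(-85)) = 3*(-77 + 85) = 3*8 = 24)
T(k) = √(24 + k) (T(k) = √(k + 24) = √(24 + k))
19169/T(N) - 37585/30375 = 19169/(√(24 - 54)) - 37585/30375 = 19169/(√(-30)) - 37585*1/30375 = 19169/((I*√30)) - 7517/6075 = 19169*(-I*√30/30) - 7517/6075 = -19169*I*√30/30 - 7517/6075 = -7517/6075 - 19169*I*√30/30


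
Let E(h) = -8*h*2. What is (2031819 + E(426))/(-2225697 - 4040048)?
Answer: -2025003/6265745 ≈ -0.32319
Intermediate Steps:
E(h) = -16*h
(2031819 + E(426))/(-2225697 - 4040048) = (2031819 - 16*426)/(-2225697 - 4040048) = (2031819 - 6816)/(-6265745) = 2025003*(-1/6265745) = -2025003/6265745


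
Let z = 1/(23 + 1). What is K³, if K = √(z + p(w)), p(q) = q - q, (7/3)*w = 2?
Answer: √6/288 ≈ 0.0085052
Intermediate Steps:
w = 6/7 (w = (3/7)*2 = 6/7 ≈ 0.85714)
p(q) = 0
z = 1/24 ≈ 0.041667
K = √6/12 (K = √(1/24 + 0) = √(1/24) = √6/12 ≈ 0.20412)
K³ = (√6/12)³ = √6/288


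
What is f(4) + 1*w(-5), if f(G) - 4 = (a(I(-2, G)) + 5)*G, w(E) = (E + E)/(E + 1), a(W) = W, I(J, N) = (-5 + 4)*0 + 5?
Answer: 93/2 ≈ 46.500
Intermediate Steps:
I(J, N) = 5 (I(J, N) = -1*0 + 5 = 0 + 5 = 5)
w(E) = 2*E/(1 + E) (w(E) = (2*E)/(1 + E) = 2*E/(1 + E))
f(G) = 4 + 10*G (f(G) = 4 + (5 + 5)*G = 4 + 10*G)
f(4) + 1*w(-5) = (4 + 10*4) + 1*(2*(-5)/(1 - 5)) = (4 + 40) + 1*(2*(-5)/(-4)) = 44 + 1*(2*(-5)*(-¼)) = 44 + 1*(5/2) = 44 + 5/2 = 93/2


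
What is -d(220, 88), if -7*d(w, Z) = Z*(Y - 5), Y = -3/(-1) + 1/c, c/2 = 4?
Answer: -165/7 ≈ -23.571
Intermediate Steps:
c = 8 (c = 2*4 = 8)
Y = 25/8 (Y = -3/(-1) + 1/8 = -3*(-1) + 1*(⅛) = 3 + ⅛ = 25/8 ≈ 3.1250)
d(w, Z) = 15*Z/56 (d(w, Z) = -Z*(25/8 - 5)/7 = -Z*(-15)/(7*8) = -(-15)*Z/56 = 15*Z/56)
-d(220, 88) = -15*88/56 = -1*165/7 = -165/7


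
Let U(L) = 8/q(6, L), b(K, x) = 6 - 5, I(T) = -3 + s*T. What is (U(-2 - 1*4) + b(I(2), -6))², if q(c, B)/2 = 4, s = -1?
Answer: 4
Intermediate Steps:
q(c, B) = 8 (q(c, B) = 2*4 = 8)
I(T) = -3 - T
b(K, x) = 1
U(L) = 1 (U(L) = 8/8 = 8*(⅛) = 1)
(U(-2 - 1*4) + b(I(2), -6))² = (1 + 1)² = 2² = 4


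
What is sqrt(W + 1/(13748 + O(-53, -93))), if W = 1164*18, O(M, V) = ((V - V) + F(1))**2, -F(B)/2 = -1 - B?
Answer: sqrt(992327035089)/6882 ≈ 144.75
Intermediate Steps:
F(B) = 2 + 2*B (F(B) = -2*(-1 - B) = 2 + 2*B)
O(M, V) = 16 (O(M, V) = ((V - V) + (2 + 2*1))**2 = (0 + (2 + 2))**2 = (0 + 4)**2 = 4**2 = 16)
W = 20952
sqrt(W + 1/(13748 + O(-53, -93))) = sqrt(20952 + 1/(13748 + 16)) = sqrt(20952 + 1/13764) = sqrt(288383329/13764) = sqrt(992327035089)/6882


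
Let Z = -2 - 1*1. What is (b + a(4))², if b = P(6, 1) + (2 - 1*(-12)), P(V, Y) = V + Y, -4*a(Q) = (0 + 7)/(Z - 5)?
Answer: 461041/1024 ≈ 450.24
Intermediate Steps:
Z = -3 (Z = -2 - 1 = -3)
a(Q) = 7/32 (a(Q) = -(0 + 7)/(4*(-3 - 5)) = -7/(4*(-8)) = -7*(-1)/(4*8) = -¼*(-7/8) = 7/32)
b = 21 (b = (6 + 1) + (2 - 1*(-12)) = 7 + (2 + 12) = 7 + 14 = 21)
(b + a(4))² = (21 + 7/32)² = (679/32)² = 461041/1024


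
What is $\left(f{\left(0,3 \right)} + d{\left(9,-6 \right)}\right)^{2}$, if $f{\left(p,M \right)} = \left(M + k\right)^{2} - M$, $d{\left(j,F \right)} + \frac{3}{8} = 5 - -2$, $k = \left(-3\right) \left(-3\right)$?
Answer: $\frac{1394761}{64} \approx 21793.0$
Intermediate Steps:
$k = 9$
$d{\left(j,F \right)} = \frac{53}{8}$ ($d{\left(j,F \right)} = - \frac{3}{8} + \left(5 - -2\right) = - \frac{3}{8} + \left(5 + 2\right) = - \frac{3}{8} + 7 = \frac{53}{8}$)
$f{\left(p,M \right)} = \left(9 + M\right)^{2} - M$ ($f{\left(p,M \right)} = \left(M + 9\right)^{2} - M = \left(9 + M\right)^{2} - M$)
$\left(f{\left(0,3 \right)} + d{\left(9,-6 \right)}\right)^{2} = \left(\left(\left(9 + 3\right)^{2} - 3\right) + \frac{53}{8}\right)^{2} = \left(\left(12^{2} - 3\right) + \frac{53}{8}\right)^{2} = \left(\left(144 - 3\right) + \frac{53}{8}\right)^{2} = \left(141 + \frac{53}{8}\right)^{2} = \left(\frac{1181}{8}\right)^{2} = \frac{1394761}{64}$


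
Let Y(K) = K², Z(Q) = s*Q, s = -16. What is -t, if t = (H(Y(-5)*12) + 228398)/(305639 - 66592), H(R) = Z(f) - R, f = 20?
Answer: -227778/239047 ≈ -0.95286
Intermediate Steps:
Z(Q) = -16*Q
H(R) = -320 - R (H(R) = -16*20 - R = -320 - R)
t = 227778/239047 (t = ((-320 - (-5)²*12) + 228398)/(305639 - 66592) = ((-320 - 25*12) + 228398)/239047 = ((-320 - 1*300) + 228398)*(1/239047) = ((-320 - 300) + 228398)*(1/239047) = (-620 + 228398)*(1/239047) = 227778*(1/239047) = 227778/239047 ≈ 0.95286)
-t = -1*227778/239047 = -227778/239047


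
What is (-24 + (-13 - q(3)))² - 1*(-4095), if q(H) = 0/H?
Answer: 5464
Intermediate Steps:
q(H) = 0
(-24 + (-13 - q(3)))² - 1*(-4095) = (-24 + (-13 - 1*0))² - 1*(-4095) = (-24 + (-13 + 0))² + 4095 = (-24 - 13)² + 4095 = (-37)² + 4095 = 1369 + 4095 = 5464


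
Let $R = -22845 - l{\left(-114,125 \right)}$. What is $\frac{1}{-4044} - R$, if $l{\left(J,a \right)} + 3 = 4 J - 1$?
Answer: $\frac{90524939}{4044} \approx 22385.0$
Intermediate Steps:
$l{\left(J,a \right)} = -4 + 4 J$ ($l{\left(J,a \right)} = -3 + \left(4 J - 1\right) = -3 + \left(-1 + 4 J\right) = -4 + 4 J$)
$R = -22385$ ($R = -22845 - \left(-4 + 4 \left(-114\right)\right) = -22845 - \left(-4 - 456\right) = -22845 - -460 = -22845 + 460 = -22385$)
$\frac{1}{-4044} - R = \frac{1}{-4044} - -22385 = - \frac{1}{4044} + 22385 = \frac{90524939}{4044}$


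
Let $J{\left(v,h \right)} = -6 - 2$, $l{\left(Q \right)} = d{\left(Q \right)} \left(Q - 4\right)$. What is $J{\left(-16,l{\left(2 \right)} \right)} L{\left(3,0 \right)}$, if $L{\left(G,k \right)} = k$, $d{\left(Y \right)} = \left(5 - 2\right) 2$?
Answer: $0$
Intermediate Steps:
$d{\left(Y \right)} = 6$ ($d{\left(Y \right)} = 3 \cdot 2 = 6$)
$l{\left(Q \right)} = -24 + 6 Q$ ($l{\left(Q \right)} = 6 \left(Q - 4\right) = 6 \left(-4 + Q\right) = -24 + 6 Q$)
$J{\left(v,h \right)} = -8$
$J{\left(-16,l{\left(2 \right)} \right)} L{\left(3,0 \right)} = \left(-8\right) 0 = 0$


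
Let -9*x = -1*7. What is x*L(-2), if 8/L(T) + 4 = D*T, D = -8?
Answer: 14/27 ≈ 0.51852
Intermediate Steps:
x = 7/9 (x = -(-1)*7/9 = -⅑*(-7) = 7/9 ≈ 0.77778)
L(T) = 8/(-4 - 8*T)
x*L(-2) = 7*(-2/(1 + 2*(-2)))/9 = 7*(-2/(1 - 4))/9 = 7*(-2/(-3))/9 = 7*(-2*(-⅓))/9 = (7/9)*(⅔) = 14/27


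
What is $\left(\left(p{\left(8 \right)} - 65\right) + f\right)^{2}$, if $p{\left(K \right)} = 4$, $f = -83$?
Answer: $20736$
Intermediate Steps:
$\left(\left(p{\left(8 \right)} - 65\right) + f\right)^{2} = \left(\left(4 - 65\right) - 83\right)^{2} = \left(-61 - 83\right)^{2} = \left(-144\right)^{2} = 20736$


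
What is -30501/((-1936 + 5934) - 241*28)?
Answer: 30501/2750 ≈ 11.091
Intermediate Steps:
-30501/((-1936 + 5934) - 241*28) = -30501/(3998 - 6748) = -30501/(-2750) = -30501*(-1/2750) = 30501/2750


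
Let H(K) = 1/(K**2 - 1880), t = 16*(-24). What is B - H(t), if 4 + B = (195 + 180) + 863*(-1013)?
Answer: -127211296449/145576 ≈ -8.7385e+5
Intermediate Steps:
B = -873848 (B = -4 + ((195 + 180) + 863*(-1013)) = -4 + (375 - 874219) = -4 - 873844 = -873848)
t = -384
H(K) = 1/(-1880 + K**2)
B - H(t) = -873848 - 1/(-1880 + (-384)**2) = -873848 - 1/(-1880 + 147456) = -873848 - 1/145576 = -127211296449/145576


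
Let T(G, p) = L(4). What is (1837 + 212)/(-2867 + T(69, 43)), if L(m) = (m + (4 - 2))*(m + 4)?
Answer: -2049/2819 ≈ -0.72685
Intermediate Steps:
L(m) = (2 + m)*(4 + m) (L(m) = (m + 2)*(4 + m) = (2 + m)*(4 + m))
T(G, p) = 48 (T(G, p) = 8 + 4² + 6*4 = 8 + 16 + 24 = 48)
(1837 + 212)/(-2867 + T(69, 43)) = (1837 + 212)/(-2867 + 48) = 2049/(-2819) = 2049*(-1/2819) = -2049/2819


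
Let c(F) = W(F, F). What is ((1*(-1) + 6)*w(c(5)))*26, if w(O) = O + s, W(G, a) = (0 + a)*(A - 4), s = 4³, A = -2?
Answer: 4420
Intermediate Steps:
s = 64
W(G, a) = -6*a (W(G, a) = (0 + a)*(-2 - 4) = a*(-6) = -6*a)
c(F) = -6*F
w(O) = 64 + O (w(O) = O + 64 = 64 + O)
((1*(-1) + 6)*w(c(5)))*26 = ((1*(-1) + 6)*(64 - 6*5))*26 = ((-1 + 6)*(64 - 30))*26 = (5*34)*26 = 170*26 = 4420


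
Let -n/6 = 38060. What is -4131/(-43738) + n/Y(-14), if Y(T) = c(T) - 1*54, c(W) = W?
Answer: 2497072647/743546 ≈ 3358.3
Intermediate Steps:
n = -228360 (n = -6*38060 = -228360)
Y(T) = -54 + T (Y(T) = T - 1*54 = T - 54 = -54 + T)
-4131/(-43738) + n/Y(-14) = -4131/(-43738) - 228360/(-54 - 14) = -4131*(-1/43738) - 228360/(-68) = 4131/43738 - 228360*(-1/68) = 4131/43738 + 57090/17 = 2497072647/743546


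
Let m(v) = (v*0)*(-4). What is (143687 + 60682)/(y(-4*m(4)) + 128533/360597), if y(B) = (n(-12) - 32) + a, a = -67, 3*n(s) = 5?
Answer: -24564949431/11656525 ≈ -2107.4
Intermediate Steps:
n(s) = 5/3 (n(s) = (1/3)*5 = 5/3)
m(v) = 0 (m(v) = 0*(-4) = 0)
y(B) = -292/3 (y(B) = (5/3 - 32) - 67 = -91/3 - 67 = -292/3)
(143687 + 60682)/(y(-4*m(4)) + 128533/360597) = (143687 + 60682)/(-292/3 + 128533/360597) = 204369/(-292/3 + 128533*(1/360597)) = 204369/(-292/3 + 128533/360597) = 204369/(-11656525/120199) = 204369*(-120199/11656525) = -24564949431/11656525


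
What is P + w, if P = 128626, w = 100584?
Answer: 229210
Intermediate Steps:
P + w = 128626 + 100584 = 229210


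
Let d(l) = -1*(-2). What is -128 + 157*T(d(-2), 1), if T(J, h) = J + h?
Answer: 343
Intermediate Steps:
d(l) = 2
-128 + 157*T(d(-2), 1) = -128 + 157*(2 + 1) = -128 + 157*3 = -128 + 471 = 343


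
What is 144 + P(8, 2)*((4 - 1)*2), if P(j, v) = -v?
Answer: 132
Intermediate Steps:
144 + P(8, 2)*((4 - 1)*2) = 144 + (-1*2)*((4 - 1)*2) = 144 - 6*2 = 144 - 2*6 = 144 - 12 = 132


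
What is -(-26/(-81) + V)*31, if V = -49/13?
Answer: 112561/1053 ≈ 106.90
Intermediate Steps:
V = -49/13 (V = -49*1/13 = -49/13 ≈ -3.7692)
-(-26/(-81) + V)*31 = -(-26/(-81) - 49/13)*31 = -(-26*(-1/81) - 49/13)*31 = -(26/81 - 49/13)*31 = -(-3631)*31/1053 = -1*(-112561/1053) = 112561/1053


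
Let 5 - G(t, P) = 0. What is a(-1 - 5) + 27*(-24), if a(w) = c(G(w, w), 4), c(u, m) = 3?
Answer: -645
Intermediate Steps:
G(t, P) = 5 (G(t, P) = 5 - 1*0 = 5 + 0 = 5)
a(w) = 3
a(-1 - 5) + 27*(-24) = 3 + 27*(-24) = 3 - 648 = -645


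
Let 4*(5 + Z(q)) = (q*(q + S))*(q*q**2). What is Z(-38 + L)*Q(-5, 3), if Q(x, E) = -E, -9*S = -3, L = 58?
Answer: -2439985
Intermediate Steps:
S = 1/3 (S = -1/9*(-3) = 1/3 ≈ 0.33333)
Z(q) = -5 + q**4*(1/3 + q)/4 (Z(q) = -5 + ((q*(q + 1/3))*(q*q**2))/4 = -5 + ((q*(1/3 + q))*q**3)/4 = -5 + (q**4*(1/3 + q))/4 = -5 + q**4*(1/3 + q)/4)
Z(-38 + L)*Q(-5, 3) = (-5 + (-38 + 58)**5/4 + (-38 + 58)**4/12)*(-1*3) = (-5 + (1/4)*20**5 + (1/12)*20**4)*(-3) = (-5 + (1/4)*3200000 + (1/12)*160000)*(-3) = (-5 + 800000 + 40000/3)*(-3) = (2439985/3)*(-3) = -2439985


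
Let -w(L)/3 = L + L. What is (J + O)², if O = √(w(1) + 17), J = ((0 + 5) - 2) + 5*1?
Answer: (8 + √11)² ≈ 128.07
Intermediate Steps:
w(L) = -6*L (w(L) = -3*(L + L) = -6*L)
J = 8 (J = (5 - 2) + 5 = 3 + 5 = 8)
O = √11 (O = √(-6*1 + 17) = √(-6 + 17) = √11 ≈ 3.3166)
(J + O)² = (8 + √11)²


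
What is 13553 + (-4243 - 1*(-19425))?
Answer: 28735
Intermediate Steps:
13553 + (-4243 - 1*(-19425)) = 13553 + (-4243 + 19425) = 13553 + 15182 = 28735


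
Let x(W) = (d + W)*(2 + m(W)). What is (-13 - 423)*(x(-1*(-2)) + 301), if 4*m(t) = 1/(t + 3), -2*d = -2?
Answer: -669587/5 ≈ -1.3392e+5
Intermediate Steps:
d = 1 (d = -½*(-2) = 1)
m(t) = 1/(4*(3 + t)) (m(t) = 1/(4*(t + 3)) = 1/(4*(3 + t)))
x(W) = (1 + W)*(2 + 1/(4*(3 + W)))
(-13 - 423)*(x(-1*(-2)) + 301) = (-13 - 423)*((25 + 8*(-1*(-2))² + 33*(-1*(-2)))/(4*(3 - 1*(-2))) + 301) = -436*((25 + 8*2² + 33*2)/(4*(3 + 2)) + 301) = -436*((¼)*(25 + 8*4 + 66)/5 + 301) = -436*((¼)*(⅕)*(25 + 32 + 66) + 301) = -436*((¼)*(⅕)*123 + 301) = -436*(123/20 + 301) = -436*6143/20 = -669587/5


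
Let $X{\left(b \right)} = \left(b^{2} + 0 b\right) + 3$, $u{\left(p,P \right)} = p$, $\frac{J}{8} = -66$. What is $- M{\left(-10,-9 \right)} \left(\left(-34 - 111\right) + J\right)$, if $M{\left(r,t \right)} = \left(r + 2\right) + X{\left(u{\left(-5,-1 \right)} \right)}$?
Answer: $13460$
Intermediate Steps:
$J = -528$ ($J = 8 \left(-66\right) = -528$)
$X{\left(b \right)} = 3 + b^{2}$ ($X{\left(b \right)} = \left(b^{2} + 0\right) + 3 = b^{2} + 3 = 3 + b^{2}$)
$M{\left(r,t \right)} = 30 + r$ ($M{\left(r,t \right)} = \left(r + 2\right) + \left(3 + \left(-5\right)^{2}\right) = \left(2 + r\right) + \left(3 + 25\right) = \left(2 + r\right) + 28 = 30 + r$)
$- M{\left(-10,-9 \right)} \left(\left(-34 - 111\right) + J\right) = - \left(30 - 10\right) \left(\left(-34 - 111\right) - 528\right) = - 20 \left(-145 - 528\right) = - 20 \left(-673\right) = \left(-1\right) \left(-13460\right) = 13460$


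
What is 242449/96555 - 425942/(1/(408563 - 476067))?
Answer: 2776225519736689/96555 ≈ 2.8753e+10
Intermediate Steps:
242449/96555 - 425942/(1/(408563 - 476067)) = 242449*(1/96555) - 425942/(1/(-67504)) = 242449/96555 - 425942/(-1/67504) = 242449/96555 - 425942*(-67504) = 242449/96555 + 28752788768 = 2776225519736689/96555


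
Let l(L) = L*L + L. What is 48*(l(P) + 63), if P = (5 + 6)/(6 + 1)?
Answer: 157680/49 ≈ 3218.0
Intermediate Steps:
P = 11/7 ≈ 1.5714
l(L) = L + L² (l(L) = L² + L = L + L²)
48*(l(P) + 63) = 48*(11*(1 + 11/7)/7 + 63) = 48*((11/7)*(18/7) + 63) = 48*(198/49 + 63) = 48*(3285/49) = 157680/49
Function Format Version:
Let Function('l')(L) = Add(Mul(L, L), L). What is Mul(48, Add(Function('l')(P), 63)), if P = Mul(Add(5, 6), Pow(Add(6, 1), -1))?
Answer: Rational(157680, 49) ≈ 3218.0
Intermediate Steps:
P = Rational(11, 7) (P = Mul(11, Pow(7, -1)) = Mul(11, Rational(1, 7)) = Rational(11, 7) ≈ 1.5714)
Function('l')(L) = Add(L, Pow(L, 2)) (Function('l')(L) = Add(Pow(L, 2), L) = Add(L, Pow(L, 2)))
Mul(48, Add(Function('l')(P), 63)) = Mul(48, Add(Mul(Rational(11, 7), Add(1, Rational(11, 7))), 63)) = Mul(48, Add(Mul(Rational(11, 7), Rational(18, 7)), 63)) = Mul(48, Add(Rational(198, 49), 63)) = Mul(48, Rational(3285, 49)) = Rational(157680, 49)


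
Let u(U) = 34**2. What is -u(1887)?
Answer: -1156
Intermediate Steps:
u(U) = 1156
-u(1887) = -1*1156 = -1156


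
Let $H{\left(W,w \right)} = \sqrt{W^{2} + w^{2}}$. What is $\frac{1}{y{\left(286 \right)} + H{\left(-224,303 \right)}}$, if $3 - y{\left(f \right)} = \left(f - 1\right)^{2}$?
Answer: $- \frac{81222}{6596871299} - \frac{\sqrt{141985}}{6596871299} \approx -1.2369 \cdot 10^{-5}$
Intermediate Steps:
$y{\left(f \right)} = 3 - \left(-1 + f\right)^{2}$ ($y{\left(f \right)} = 3 - \left(f - 1\right)^{2} = 3 - \left(-1 + f\right)^{2}$)
$\frac{1}{y{\left(286 \right)} + H{\left(-224,303 \right)}} = \frac{1}{\left(3 - \left(-1 + 286\right)^{2}\right) + \sqrt{\left(-224\right)^{2} + 303^{2}}} = \frac{1}{\left(3 - 285^{2}\right) + \sqrt{50176 + 91809}} = \frac{1}{\left(3 - 81225\right) + \sqrt{141985}} = \frac{1}{-81222 + \sqrt{141985}}$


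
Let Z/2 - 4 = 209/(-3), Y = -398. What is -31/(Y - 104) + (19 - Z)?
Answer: 226495/1506 ≈ 150.40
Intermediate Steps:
Z = -394/3 (Z = 8 + 2*(209/(-3)) = 8 + 2*(209*(-⅓)) = 8 + 2*(-209/3) = 8 - 418/3 = -394/3 ≈ -131.33)
-31/(Y - 104) + (19 - Z) = -31/(-398 - 104) + (19 - 1*(-394/3)) = -31/(-502) + (19 + 394/3) = -1/502*(-31) + 451/3 = 31/502 + 451/3 = 226495/1506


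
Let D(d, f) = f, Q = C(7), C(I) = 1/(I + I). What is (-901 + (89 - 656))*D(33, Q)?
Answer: -734/7 ≈ -104.86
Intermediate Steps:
C(I) = 1/(2*I)
Q = 1/14 (Q = (1/2)/7 = (1/2)*(1/7) = 1/14 ≈ 0.071429)
(-901 + (89 - 656))*D(33, Q) = (-901 + (89 - 656))*(1/14) = (-901 - 567)*(1/14) = -1468*1/14 = -734/7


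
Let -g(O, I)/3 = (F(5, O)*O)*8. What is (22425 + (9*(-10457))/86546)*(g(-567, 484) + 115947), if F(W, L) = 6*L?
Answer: -89618551879056453/86546 ≈ -1.0355e+12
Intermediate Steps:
g(O, I) = -144*O**2 (g(O, I) = -3*(6*O)*O*8 = -3*6*O**2*8 = -144*O**2)
(22425 + (9*(-10457))/86546)*(g(-567, 484) + 115947) = (22425 + (9*(-10457))/86546)*(-144*(-567)**2 + 115947) = (22425 - 94113*1/86546)*(-144*321489 + 115947) = (22425 - 94113/86546)*(-46294416 + 115947) = (1940699937/86546)*(-46178469) = -89618551879056453/86546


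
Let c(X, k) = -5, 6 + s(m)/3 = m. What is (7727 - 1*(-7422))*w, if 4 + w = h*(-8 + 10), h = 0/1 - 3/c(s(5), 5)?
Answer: -212086/5 ≈ -42417.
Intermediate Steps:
s(m) = -18 + 3*m
h = ⅗ (h = 0/1 - 3/(-5) = 0*1 - 3*(-⅕) = 0 + ⅗ = ⅗ ≈ 0.60000)
w = -14/5 (w = -4 + 3*(-8 + 10)/5 = -4 + (⅗)*2 = -4 + 6/5 = -14/5 ≈ -2.8000)
(7727 - 1*(-7422))*w = (7727 - 1*(-7422))*(-14/5) = (7727 + 7422)*(-14/5) = 15149*(-14/5) = -212086/5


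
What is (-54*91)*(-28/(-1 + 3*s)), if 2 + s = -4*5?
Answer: -137592/67 ≈ -2053.6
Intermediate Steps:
s = -22 (s = -2 - 4*5 = -2 - 20 = -22)
(-54*91)*(-28/(-1 + 3*s)) = (-54*91)*(-28/(-1 + 3*(-22))) = -(-137592)/(-1 - 66) = -(-137592)/(-67) = -(-137592)*(-1)/67 = -4914*28/67 = -137592/67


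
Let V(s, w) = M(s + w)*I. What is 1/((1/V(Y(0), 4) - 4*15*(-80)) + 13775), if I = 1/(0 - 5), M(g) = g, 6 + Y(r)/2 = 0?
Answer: 8/148605 ≈ 5.3834e-5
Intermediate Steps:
Y(r) = -12 (Y(r) = -12 + 2*0 = -12 + 0 = -12)
I = -⅕ (I = 1/(-5) = -⅕ ≈ -0.20000)
V(s, w) = -s/5 - w/5 (V(s, w) = (s + w)*(-⅕) = -s/5 - w/5)
1/((1/V(Y(0), 4) - 4*15*(-80)) + 13775) = 1/((1/(-⅕*(-12) - ⅕*4) - 4*15*(-80)) + 13775) = 1/((1/(12/5 - ⅘) - 60*(-80)) + 13775) = 1/((1/(8/5) + 4800) + 13775) = 1/((5/8 + 4800) + 13775) = 1/(38405/8 + 13775) = 1/(148605/8) = 8/148605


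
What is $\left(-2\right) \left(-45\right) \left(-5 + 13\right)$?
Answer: $720$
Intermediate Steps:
$\left(-2\right) \left(-45\right) \left(-5 + 13\right) = 90 \cdot 8 = 720$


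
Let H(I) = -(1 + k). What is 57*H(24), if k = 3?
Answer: -228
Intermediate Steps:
H(I) = -4 (H(I) = -(1 + 3) = -1*4 = -4)
57*H(24) = 57*(-4) = -228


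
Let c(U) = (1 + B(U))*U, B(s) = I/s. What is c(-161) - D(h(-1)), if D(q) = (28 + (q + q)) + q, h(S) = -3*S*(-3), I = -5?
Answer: -167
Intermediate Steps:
h(S) = 9*S
B(s) = -5/s
D(q) = 28 + 3*q (D(q) = (28 + 2*q) + q = 28 + 3*q)
c(U) = U*(1 - 5/U) (c(U) = (1 - 5/U)*U = U*(1 - 5/U))
c(-161) - D(h(-1)) = (-5 - 161) - (28 + 3*(9*(-1))) = -166 - (28 + 3*(-9)) = -166 - (28 - 27) = -166 - 1*1 = -166 - 1 = -167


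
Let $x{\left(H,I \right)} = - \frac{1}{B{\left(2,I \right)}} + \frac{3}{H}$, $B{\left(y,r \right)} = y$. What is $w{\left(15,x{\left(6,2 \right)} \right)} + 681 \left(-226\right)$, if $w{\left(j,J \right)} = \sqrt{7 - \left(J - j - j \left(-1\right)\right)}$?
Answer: $-153906 + \sqrt{7} \approx -1.539 \cdot 10^{5}$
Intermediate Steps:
$x{\left(H,I \right)} = - \frac{1}{2} + \frac{3}{H}$
$w{\left(j,J \right)} = \sqrt{7 - J}$
$w{\left(15,x{\left(6,2 \right)} \right)} + 681 \left(-226\right) = \sqrt{7 - \frac{6 - 6}{2 \cdot 6}} + 681 \left(-226\right) = \sqrt{7 - \frac{1}{2} \cdot \frac{1}{6} \left(6 - 6\right)} - 153906 = \sqrt{7 - \frac{1}{2} \cdot \frac{1}{6} \cdot 0} - 153906 = \sqrt{7 - 0} - 153906 = \sqrt{7 + 0} - 153906 = \sqrt{7} - 153906 = -153906 + \sqrt{7}$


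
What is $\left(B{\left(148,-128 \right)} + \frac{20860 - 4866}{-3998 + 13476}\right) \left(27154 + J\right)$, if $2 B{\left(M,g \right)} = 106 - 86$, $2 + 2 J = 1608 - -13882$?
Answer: $\frac{1932895526}{4739} \approx 4.0787 \cdot 10^{5}$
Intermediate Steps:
$J = 7744$ ($J = -1 + \frac{1608 - -13882}{2} = -1 + \frac{1608 + 13882}{2} = -1 + \frac{1}{2} \cdot 15490 = -1 + 7745 = 7744$)
$B{\left(M,g \right)} = 10$ ($B{\left(M,g \right)} = \frac{106 - 86}{2} = \frac{1}{2} \cdot 20 = 10$)
$\left(B{\left(148,-128 \right)} + \frac{20860 - 4866}{-3998 + 13476}\right) \left(27154 + J\right) = \left(10 + \frac{20860 - 4866}{-3998 + 13476}\right) \left(27154 + 7744\right) = \left(10 + \frac{15994}{9478}\right) 34898 = \left(10 + 15994 \cdot \frac{1}{9478}\right) 34898 = \left(10 + \frac{7997}{4739}\right) 34898 = \frac{55387}{4739} \cdot 34898 = \frac{1932895526}{4739}$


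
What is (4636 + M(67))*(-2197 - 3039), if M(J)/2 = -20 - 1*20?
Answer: -23855216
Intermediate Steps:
M(J) = -80 (M(J) = 2*(-20 - 1*20) = 2*(-20 - 20) = 2*(-40) = -80)
(4636 + M(67))*(-2197 - 3039) = (4636 - 80)*(-2197 - 3039) = 4556*(-5236) = -23855216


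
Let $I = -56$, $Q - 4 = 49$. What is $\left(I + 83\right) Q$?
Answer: $1431$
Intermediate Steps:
$Q = 53$ ($Q = 4 + 49 = 53$)
$\left(I + 83\right) Q = \left(-56 + 83\right) 53 = 27 \cdot 53 = 1431$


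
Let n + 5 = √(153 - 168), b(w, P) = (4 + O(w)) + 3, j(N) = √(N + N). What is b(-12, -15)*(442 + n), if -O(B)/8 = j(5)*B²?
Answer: (7 - 1152*√10)*(437 + I*√15) ≈ -1.5889e+6 - 14082.0*I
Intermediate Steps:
j(N) = √2*√N (j(N) = √(2*N) = √2*√N)
O(B) = -8*√10*B² (O(B) = -8*√2*√5*B² = -8*√10*B²)
b(w, P) = 7 - 8*√10*w² (b(w, P) = (4 - 8*√10*w²) + 3 = 7 - 8*√10*w²)
n = -5 + I*√15 (n = -5 + √(153 - 168) = -5 + √(-15) = -5 + I*√15 ≈ -5.0 + 3.873*I)
b(-12, -15)*(442 + n) = (7 - 8*√10*(-12)²)*(442 + (-5 + I*√15)) = (7 - 8*√10*144)*(437 + I*√15) = (7 - 1152*√10)*(437 + I*√15)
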